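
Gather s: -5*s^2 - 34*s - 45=-5*s^2 - 34*s - 45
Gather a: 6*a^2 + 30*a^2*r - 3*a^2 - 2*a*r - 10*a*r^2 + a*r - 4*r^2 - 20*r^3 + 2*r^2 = a^2*(30*r + 3) + a*(-10*r^2 - r) - 20*r^3 - 2*r^2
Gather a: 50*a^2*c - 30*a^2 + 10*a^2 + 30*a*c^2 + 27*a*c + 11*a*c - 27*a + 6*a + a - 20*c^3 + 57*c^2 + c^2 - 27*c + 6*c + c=a^2*(50*c - 20) + a*(30*c^2 + 38*c - 20) - 20*c^3 + 58*c^2 - 20*c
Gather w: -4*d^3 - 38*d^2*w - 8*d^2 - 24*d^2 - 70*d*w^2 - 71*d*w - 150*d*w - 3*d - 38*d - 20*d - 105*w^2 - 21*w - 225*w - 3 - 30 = -4*d^3 - 32*d^2 - 61*d + w^2*(-70*d - 105) + w*(-38*d^2 - 221*d - 246) - 33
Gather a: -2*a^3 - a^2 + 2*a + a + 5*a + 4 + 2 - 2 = -2*a^3 - a^2 + 8*a + 4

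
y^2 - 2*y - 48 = (y - 8)*(y + 6)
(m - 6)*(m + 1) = m^2 - 5*m - 6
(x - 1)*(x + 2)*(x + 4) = x^3 + 5*x^2 + 2*x - 8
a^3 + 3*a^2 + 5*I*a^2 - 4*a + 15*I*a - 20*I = (a - 1)*(a + 4)*(a + 5*I)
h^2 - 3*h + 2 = (h - 2)*(h - 1)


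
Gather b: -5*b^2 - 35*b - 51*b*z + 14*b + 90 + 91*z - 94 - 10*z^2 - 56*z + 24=-5*b^2 + b*(-51*z - 21) - 10*z^2 + 35*z + 20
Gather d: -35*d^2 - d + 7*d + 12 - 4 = -35*d^2 + 6*d + 8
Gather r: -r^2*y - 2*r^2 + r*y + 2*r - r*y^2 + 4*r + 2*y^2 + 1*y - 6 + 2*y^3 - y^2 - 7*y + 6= r^2*(-y - 2) + r*(-y^2 + y + 6) + 2*y^3 + y^2 - 6*y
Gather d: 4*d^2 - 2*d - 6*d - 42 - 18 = 4*d^2 - 8*d - 60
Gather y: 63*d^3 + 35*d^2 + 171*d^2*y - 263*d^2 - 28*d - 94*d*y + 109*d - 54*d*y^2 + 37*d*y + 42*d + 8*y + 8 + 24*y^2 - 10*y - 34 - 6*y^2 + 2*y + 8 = 63*d^3 - 228*d^2 + 123*d + y^2*(18 - 54*d) + y*(171*d^2 - 57*d) - 18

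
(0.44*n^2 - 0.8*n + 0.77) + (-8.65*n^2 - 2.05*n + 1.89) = -8.21*n^2 - 2.85*n + 2.66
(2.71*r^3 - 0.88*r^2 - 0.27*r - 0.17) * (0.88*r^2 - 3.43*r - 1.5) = 2.3848*r^5 - 10.0697*r^4 - 1.2842*r^3 + 2.0965*r^2 + 0.9881*r + 0.255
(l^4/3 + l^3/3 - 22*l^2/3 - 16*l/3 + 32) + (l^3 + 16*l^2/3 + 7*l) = l^4/3 + 4*l^3/3 - 2*l^2 + 5*l/3 + 32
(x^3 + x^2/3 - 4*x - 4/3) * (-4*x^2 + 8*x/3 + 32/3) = -4*x^5 + 4*x^4/3 + 248*x^3/9 - 16*x^2/9 - 416*x/9 - 128/9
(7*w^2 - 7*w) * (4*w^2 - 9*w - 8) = 28*w^4 - 91*w^3 + 7*w^2 + 56*w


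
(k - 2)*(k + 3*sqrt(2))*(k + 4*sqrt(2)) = k^3 - 2*k^2 + 7*sqrt(2)*k^2 - 14*sqrt(2)*k + 24*k - 48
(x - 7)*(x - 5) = x^2 - 12*x + 35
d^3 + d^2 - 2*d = d*(d - 1)*(d + 2)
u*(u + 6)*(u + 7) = u^3 + 13*u^2 + 42*u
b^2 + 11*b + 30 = (b + 5)*(b + 6)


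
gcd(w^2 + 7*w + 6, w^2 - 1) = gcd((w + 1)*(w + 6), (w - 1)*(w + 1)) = w + 1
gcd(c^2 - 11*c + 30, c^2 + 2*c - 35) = c - 5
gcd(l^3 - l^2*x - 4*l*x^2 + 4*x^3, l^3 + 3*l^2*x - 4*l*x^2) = -l + x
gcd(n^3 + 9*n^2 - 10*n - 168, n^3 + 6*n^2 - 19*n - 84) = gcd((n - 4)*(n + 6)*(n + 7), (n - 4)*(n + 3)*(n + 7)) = n^2 + 3*n - 28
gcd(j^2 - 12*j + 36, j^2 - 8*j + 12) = j - 6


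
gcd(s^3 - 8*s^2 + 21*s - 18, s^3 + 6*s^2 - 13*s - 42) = s - 3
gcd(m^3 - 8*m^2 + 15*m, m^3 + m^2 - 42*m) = m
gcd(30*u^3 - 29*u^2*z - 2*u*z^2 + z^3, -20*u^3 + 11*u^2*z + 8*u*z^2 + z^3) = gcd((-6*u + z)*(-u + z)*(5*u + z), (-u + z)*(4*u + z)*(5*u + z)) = -5*u^2 + 4*u*z + z^2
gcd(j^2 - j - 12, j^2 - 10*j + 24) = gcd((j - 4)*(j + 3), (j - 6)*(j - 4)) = j - 4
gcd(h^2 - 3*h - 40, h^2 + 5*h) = h + 5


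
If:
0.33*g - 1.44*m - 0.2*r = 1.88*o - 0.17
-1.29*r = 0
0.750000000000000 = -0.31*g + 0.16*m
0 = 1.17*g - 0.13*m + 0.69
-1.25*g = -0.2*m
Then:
No Solution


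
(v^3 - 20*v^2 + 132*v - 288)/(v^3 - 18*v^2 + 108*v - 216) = (v - 8)/(v - 6)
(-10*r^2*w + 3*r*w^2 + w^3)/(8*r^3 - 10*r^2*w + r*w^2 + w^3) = w*(-5*r - w)/(4*r^2 - 3*r*w - w^2)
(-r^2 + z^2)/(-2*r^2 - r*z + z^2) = (-r + z)/(-2*r + z)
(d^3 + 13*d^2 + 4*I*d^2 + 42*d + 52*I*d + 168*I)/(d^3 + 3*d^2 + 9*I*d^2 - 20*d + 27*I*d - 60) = (d^2 + 13*d + 42)/(d^2 + d*(3 + 5*I) + 15*I)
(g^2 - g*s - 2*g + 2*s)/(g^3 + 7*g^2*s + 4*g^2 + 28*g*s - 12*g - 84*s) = (g - s)/(g^2 + 7*g*s + 6*g + 42*s)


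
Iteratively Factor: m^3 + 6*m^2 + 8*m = (m + 2)*(m^2 + 4*m) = m*(m + 2)*(m + 4)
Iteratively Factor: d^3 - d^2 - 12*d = (d)*(d^2 - d - 12) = d*(d - 4)*(d + 3)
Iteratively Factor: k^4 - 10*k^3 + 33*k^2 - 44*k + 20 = (k - 2)*(k^3 - 8*k^2 + 17*k - 10) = (k - 2)*(k - 1)*(k^2 - 7*k + 10) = (k - 5)*(k - 2)*(k - 1)*(k - 2)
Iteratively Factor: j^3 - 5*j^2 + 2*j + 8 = (j - 4)*(j^2 - j - 2) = (j - 4)*(j - 2)*(j + 1)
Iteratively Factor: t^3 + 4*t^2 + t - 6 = (t - 1)*(t^2 + 5*t + 6) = (t - 1)*(t + 3)*(t + 2)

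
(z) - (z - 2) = 2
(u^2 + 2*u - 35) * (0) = 0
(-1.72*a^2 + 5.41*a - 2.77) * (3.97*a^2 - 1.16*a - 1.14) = -6.8284*a^4 + 23.4729*a^3 - 15.3117*a^2 - 2.9542*a + 3.1578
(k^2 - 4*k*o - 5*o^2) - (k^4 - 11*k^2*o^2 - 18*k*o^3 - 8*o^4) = -k^4 + 11*k^2*o^2 + k^2 + 18*k*o^3 - 4*k*o + 8*o^4 - 5*o^2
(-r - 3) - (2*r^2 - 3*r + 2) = -2*r^2 + 2*r - 5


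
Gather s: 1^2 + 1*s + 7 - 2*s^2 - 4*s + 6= -2*s^2 - 3*s + 14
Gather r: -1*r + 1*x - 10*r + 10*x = -11*r + 11*x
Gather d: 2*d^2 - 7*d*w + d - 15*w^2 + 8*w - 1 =2*d^2 + d*(1 - 7*w) - 15*w^2 + 8*w - 1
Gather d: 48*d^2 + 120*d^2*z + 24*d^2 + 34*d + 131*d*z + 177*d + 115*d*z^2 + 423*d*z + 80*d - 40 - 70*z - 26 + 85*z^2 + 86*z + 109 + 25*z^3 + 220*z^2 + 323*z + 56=d^2*(120*z + 72) + d*(115*z^2 + 554*z + 291) + 25*z^3 + 305*z^2 + 339*z + 99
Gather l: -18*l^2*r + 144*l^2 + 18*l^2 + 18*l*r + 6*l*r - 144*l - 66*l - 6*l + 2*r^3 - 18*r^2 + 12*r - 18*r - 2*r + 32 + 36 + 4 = l^2*(162 - 18*r) + l*(24*r - 216) + 2*r^3 - 18*r^2 - 8*r + 72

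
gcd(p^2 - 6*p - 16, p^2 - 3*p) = 1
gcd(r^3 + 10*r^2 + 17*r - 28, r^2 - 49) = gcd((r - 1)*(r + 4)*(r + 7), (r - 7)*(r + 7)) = r + 7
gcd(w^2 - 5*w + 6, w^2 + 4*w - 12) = w - 2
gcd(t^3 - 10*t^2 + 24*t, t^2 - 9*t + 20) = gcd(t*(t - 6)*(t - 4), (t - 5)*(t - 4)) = t - 4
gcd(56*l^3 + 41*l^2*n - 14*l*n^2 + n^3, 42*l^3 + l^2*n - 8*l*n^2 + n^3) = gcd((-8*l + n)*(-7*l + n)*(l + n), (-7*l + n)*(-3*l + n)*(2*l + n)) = 7*l - n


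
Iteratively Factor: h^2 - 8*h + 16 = (h - 4)*(h - 4)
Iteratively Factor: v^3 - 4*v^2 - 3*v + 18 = (v - 3)*(v^2 - v - 6) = (v - 3)*(v + 2)*(v - 3)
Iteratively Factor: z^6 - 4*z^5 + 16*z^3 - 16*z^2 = (z - 2)*(z^5 - 2*z^4 - 4*z^3 + 8*z^2) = z*(z - 2)*(z^4 - 2*z^3 - 4*z^2 + 8*z) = z*(z - 2)^2*(z^3 - 4*z) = z^2*(z - 2)^2*(z^2 - 4) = z^2*(z - 2)^3*(z + 2)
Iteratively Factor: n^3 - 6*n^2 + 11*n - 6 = (n - 3)*(n^2 - 3*n + 2) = (n - 3)*(n - 2)*(n - 1)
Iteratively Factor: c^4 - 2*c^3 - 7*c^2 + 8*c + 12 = (c - 3)*(c^3 + c^2 - 4*c - 4) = (c - 3)*(c + 2)*(c^2 - c - 2) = (c - 3)*(c + 1)*(c + 2)*(c - 2)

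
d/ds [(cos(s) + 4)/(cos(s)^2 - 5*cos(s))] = (sin(s) - 20*sin(s)/cos(s)^2 + 8*tan(s))/(cos(s) - 5)^2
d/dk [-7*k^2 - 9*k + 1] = -14*k - 9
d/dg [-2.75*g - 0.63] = -2.75000000000000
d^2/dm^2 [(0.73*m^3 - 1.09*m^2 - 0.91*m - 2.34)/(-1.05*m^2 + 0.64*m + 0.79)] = (1.662424*m^3 + 18.689502*m^2 - 7.639368*m + 6.239334)/(1.157625*m^6 - 2.1168*m^5 - 1.322685*m^4 + 2.923136*m^3 + 0.995163*m^2 - 1.198272*m - 0.493039)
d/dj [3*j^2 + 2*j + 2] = 6*j + 2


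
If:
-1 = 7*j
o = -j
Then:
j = -1/7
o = 1/7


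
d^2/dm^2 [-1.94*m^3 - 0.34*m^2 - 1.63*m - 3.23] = -11.64*m - 0.68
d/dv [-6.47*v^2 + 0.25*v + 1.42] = 0.25 - 12.94*v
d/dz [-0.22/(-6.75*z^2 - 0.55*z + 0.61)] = (-2.97*z - 0.121)/(6.75*z^2 + 0.55*z - 0.61)^2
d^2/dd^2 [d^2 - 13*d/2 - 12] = 2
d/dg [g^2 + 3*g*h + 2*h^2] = 2*g + 3*h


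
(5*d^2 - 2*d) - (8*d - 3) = 5*d^2 - 10*d + 3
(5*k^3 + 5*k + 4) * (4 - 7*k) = -35*k^4 + 20*k^3 - 35*k^2 - 8*k + 16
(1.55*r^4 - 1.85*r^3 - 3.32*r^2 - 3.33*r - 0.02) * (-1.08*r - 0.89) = -1.674*r^5 + 0.6185*r^4 + 5.2321*r^3 + 6.5512*r^2 + 2.9853*r + 0.0178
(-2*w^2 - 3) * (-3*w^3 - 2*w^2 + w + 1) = 6*w^5 + 4*w^4 + 7*w^3 + 4*w^2 - 3*w - 3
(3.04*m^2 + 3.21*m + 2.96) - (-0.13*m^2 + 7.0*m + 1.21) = 3.17*m^2 - 3.79*m + 1.75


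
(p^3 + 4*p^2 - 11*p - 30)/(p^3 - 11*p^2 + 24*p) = (p^2 + 7*p + 10)/(p*(p - 8))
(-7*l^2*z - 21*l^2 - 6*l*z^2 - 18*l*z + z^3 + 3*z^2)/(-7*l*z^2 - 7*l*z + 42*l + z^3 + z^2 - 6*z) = (l + z)/(z - 2)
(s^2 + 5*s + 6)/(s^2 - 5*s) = (s^2 + 5*s + 6)/(s*(s - 5))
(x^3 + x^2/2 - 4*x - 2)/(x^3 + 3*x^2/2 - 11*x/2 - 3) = (x + 2)/(x + 3)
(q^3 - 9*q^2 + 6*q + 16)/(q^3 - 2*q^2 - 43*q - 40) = (q - 2)/(q + 5)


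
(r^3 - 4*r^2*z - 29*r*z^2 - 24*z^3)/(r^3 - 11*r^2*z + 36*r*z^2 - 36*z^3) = (r^3 - 4*r^2*z - 29*r*z^2 - 24*z^3)/(r^3 - 11*r^2*z + 36*r*z^2 - 36*z^3)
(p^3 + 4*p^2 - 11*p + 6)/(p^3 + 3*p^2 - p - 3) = (p^2 + 5*p - 6)/(p^2 + 4*p + 3)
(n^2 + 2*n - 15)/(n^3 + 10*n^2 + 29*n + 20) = (n - 3)/(n^2 + 5*n + 4)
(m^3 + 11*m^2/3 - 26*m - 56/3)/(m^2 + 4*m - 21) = (3*m^2 - 10*m - 8)/(3*(m - 3))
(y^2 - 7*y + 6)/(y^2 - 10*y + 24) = (y - 1)/(y - 4)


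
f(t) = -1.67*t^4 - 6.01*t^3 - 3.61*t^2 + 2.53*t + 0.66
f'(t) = -6.68*t^3 - 18.03*t^2 - 7.22*t + 2.53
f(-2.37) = 1.70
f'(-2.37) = 7.29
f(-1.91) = 2.31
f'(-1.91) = -2.91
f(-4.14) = -135.82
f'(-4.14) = 197.39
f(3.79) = -713.36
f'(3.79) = -647.48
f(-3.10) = -17.06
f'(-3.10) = 50.65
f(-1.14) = -0.83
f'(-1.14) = -2.77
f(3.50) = -542.99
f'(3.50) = -530.01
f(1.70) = -48.95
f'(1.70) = -94.67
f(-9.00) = -6890.10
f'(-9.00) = 3476.80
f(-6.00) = -1010.64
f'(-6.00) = 839.65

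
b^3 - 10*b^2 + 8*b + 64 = (b - 8)*(b - 4)*(b + 2)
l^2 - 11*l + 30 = (l - 6)*(l - 5)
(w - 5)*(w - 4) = w^2 - 9*w + 20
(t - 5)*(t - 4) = t^2 - 9*t + 20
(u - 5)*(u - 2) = u^2 - 7*u + 10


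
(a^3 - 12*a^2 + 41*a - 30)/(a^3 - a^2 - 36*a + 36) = (a - 5)/(a + 6)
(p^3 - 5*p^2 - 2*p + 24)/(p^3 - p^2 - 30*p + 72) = (p + 2)/(p + 6)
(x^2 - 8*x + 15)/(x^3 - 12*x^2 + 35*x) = (x - 3)/(x*(x - 7))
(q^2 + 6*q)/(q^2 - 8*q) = (q + 6)/(q - 8)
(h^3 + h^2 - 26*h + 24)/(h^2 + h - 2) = (h^2 + 2*h - 24)/(h + 2)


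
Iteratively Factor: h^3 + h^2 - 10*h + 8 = (h + 4)*(h^2 - 3*h + 2) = (h - 1)*(h + 4)*(h - 2)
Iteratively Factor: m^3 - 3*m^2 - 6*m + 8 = (m - 1)*(m^2 - 2*m - 8) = (m - 1)*(m + 2)*(m - 4)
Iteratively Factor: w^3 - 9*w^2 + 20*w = (w - 5)*(w^2 - 4*w) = (w - 5)*(w - 4)*(w)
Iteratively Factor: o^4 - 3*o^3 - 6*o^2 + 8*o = (o - 1)*(o^3 - 2*o^2 - 8*o) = (o - 4)*(o - 1)*(o^2 + 2*o) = (o - 4)*(o - 1)*(o + 2)*(o)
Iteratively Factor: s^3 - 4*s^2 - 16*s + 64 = (s + 4)*(s^2 - 8*s + 16) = (s - 4)*(s + 4)*(s - 4)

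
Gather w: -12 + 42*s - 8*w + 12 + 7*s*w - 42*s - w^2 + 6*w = -w^2 + w*(7*s - 2)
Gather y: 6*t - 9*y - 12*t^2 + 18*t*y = -12*t^2 + 6*t + y*(18*t - 9)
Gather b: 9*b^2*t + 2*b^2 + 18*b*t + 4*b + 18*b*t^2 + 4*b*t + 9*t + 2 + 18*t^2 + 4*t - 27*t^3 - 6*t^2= b^2*(9*t + 2) + b*(18*t^2 + 22*t + 4) - 27*t^3 + 12*t^2 + 13*t + 2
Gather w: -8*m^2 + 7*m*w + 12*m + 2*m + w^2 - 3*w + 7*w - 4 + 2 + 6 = -8*m^2 + 14*m + w^2 + w*(7*m + 4) + 4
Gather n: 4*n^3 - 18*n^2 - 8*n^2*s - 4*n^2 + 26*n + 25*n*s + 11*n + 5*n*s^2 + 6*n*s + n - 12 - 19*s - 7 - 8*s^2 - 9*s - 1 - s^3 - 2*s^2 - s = 4*n^3 + n^2*(-8*s - 22) + n*(5*s^2 + 31*s + 38) - s^3 - 10*s^2 - 29*s - 20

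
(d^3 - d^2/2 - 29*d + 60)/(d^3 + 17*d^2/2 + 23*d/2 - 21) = (2*d^2 - 13*d + 20)/(2*d^2 + 5*d - 7)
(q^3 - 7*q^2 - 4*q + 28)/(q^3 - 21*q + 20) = (q^3 - 7*q^2 - 4*q + 28)/(q^3 - 21*q + 20)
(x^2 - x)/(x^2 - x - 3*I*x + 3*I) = x/(x - 3*I)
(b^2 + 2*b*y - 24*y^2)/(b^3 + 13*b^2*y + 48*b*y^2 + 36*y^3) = (b - 4*y)/(b^2 + 7*b*y + 6*y^2)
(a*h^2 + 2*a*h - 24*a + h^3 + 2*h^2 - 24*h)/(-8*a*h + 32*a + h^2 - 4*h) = (-a*h - 6*a - h^2 - 6*h)/(8*a - h)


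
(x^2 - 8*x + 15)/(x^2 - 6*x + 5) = (x - 3)/(x - 1)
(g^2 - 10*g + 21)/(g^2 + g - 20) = (g^2 - 10*g + 21)/(g^2 + g - 20)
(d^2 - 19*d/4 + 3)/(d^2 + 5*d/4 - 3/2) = (d - 4)/(d + 2)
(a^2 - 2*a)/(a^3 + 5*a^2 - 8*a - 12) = a/(a^2 + 7*a + 6)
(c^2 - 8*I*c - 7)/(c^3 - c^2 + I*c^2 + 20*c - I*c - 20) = (c^2 - 8*I*c - 7)/(c^3 + c^2*(-1 + I) + c*(20 - I) - 20)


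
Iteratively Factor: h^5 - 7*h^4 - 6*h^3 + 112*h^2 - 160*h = (h - 5)*(h^4 - 2*h^3 - 16*h^2 + 32*h) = (h - 5)*(h + 4)*(h^3 - 6*h^2 + 8*h) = h*(h - 5)*(h + 4)*(h^2 - 6*h + 8) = h*(h - 5)*(h - 2)*(h + 4)*(h - 4)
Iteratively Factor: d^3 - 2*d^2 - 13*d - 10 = (d + 1)*(d^2 - 3*d - 10) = (d - 5)*(d + 1)*(d + 2)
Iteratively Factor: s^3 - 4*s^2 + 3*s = (s)*(s^2 - 4*s + 3) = s*(s - 3)*(s - 1)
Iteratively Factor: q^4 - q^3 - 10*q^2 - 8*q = (q + 2)*(q^3 - 3*q^2 - 4*q) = (q + 1)*(q + 2)*(q^2 - 4*q) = q*(q + 1)*(q + 2)*(q - 4)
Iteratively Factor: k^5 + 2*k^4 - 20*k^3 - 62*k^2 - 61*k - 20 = (k + 1)*(k^4 + k^3 - 21*k^2 - 41*k - 20) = (k - 5)*(k + 1)*(k^3 + 6*k^2 + 9*k + 4) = (k - 5)*(k + 1)*(k + 4)*(k^2 + 2*k + 1) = (k - 5)*(k + 1)^2*(k + 4)*(k + 1)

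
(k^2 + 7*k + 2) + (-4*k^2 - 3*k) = -3*k^2 + 4*k + 2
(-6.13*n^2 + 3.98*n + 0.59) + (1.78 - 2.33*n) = -6.13*n^2 + 1.65*n + 2.37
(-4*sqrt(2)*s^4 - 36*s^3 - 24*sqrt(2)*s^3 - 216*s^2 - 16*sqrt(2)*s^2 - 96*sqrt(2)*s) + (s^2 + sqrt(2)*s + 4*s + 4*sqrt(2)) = -4*sqrt(2)*s^4 - 36*s^3 - 24*sqrt(2)*s^3 - 215*s^2 - 16*sqrt(2)*s^2 - 95*sqrt(2)*s + 4*s + 4*sqrt(2)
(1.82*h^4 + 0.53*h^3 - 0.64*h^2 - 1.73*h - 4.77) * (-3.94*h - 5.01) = -7.1708*h^5 - 11.2064*h^4 - 0.1337*h^3 + 10.0226*h^2 + 27.4611*h + 23.8977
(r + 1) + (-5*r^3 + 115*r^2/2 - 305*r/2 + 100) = -5*r^3 + 115*r^2/2 - 303*r/2 + 101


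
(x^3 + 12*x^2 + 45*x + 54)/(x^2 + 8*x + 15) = (x^2 + 9*x + 18)/(x + 5)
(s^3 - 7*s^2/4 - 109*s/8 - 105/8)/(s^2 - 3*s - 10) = (8*s^2 + 26*s + 21)/(8*(s + 2))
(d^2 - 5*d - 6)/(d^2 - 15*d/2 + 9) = 2*(d + 1)/(2*d - 3)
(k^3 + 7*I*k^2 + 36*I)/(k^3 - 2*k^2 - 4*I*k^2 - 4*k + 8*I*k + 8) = (k^2 + 9*I*k - 18)/(k^2 - 2*k*(1 + I) + 4*I)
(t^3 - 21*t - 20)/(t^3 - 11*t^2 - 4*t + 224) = (t^2 - 4*t - 5)/(t^2 - 15*t + 56)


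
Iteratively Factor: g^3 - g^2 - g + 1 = (g - 1)*(g^2 - 1) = (g - 1)*(g + 1)*(g - 1)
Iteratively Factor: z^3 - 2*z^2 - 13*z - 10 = (z + 2)*(z^2 - 4*z - 5) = (z - 5)*(z + 2)*(z + 1)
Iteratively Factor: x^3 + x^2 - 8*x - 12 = (x + 2)*(x^2 - x - 6) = (x - 3)*(x + 2)*(x + 2)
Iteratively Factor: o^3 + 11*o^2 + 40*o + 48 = (o + 4)*(o^2 + 7*o + 12) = (o + 4)^2*(o + 3)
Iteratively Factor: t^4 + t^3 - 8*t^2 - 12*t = (t + 2)*(t^3 - t^2 - 6*t) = (t - 3)*(t + 2)*(t^2 + 2*t) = (t - 3)*(t + 2)^2*(t)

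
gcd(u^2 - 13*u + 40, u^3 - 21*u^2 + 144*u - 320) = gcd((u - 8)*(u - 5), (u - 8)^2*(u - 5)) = u^2 - 13*u + 40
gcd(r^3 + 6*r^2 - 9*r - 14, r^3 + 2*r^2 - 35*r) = r + 7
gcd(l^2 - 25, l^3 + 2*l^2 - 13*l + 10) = l + 5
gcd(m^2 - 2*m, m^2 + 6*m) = m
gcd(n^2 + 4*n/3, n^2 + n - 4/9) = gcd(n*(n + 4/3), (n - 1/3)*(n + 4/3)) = n + 4/3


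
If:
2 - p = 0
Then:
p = 2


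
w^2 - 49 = (w - 7)*(w + 7)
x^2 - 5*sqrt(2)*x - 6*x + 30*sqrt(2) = (x - 6)*(x - 5*sqrt(2))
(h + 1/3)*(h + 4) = h^2 + 13*h/3 + 4/3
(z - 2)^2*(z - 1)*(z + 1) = z^4 - 4*z^3 + 3*z^2 + 4*z - 4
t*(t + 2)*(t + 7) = t^3 + 9*t^2 + 14*t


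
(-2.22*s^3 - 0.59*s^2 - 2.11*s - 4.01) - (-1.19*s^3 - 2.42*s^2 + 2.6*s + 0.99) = -1.03*s^3 + 1.83*s^2 - 4.71*s - 5.0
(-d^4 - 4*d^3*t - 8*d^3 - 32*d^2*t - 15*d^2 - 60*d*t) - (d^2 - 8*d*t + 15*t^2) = -d^4 - 4*d^3*t - 8*d^3 - 32*d^2*t - 16*d^2 - 52*d*t - 15*t^2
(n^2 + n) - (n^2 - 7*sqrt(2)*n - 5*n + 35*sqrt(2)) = 6*n + 7*sqrt(2)*n - 35*sqrt(2)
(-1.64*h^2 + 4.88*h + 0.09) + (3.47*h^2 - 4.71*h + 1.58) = 1.83*h^2 + 0.17*h + 1.67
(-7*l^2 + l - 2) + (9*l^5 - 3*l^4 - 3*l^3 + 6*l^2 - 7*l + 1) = 9*l^5 - 3*l^4 - 3*l^3 - l^2 - 6*l - 1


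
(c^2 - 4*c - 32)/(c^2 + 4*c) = (c - 8)/c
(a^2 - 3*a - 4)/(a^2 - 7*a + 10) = (a^2 - 3*a - 4)/(a^2 - 7*a + 10)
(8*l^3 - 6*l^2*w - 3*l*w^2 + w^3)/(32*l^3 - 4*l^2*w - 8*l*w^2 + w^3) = (4*l^2 - 5*l*w + w^2)/(16*l^2 - 10*l*w + w^2)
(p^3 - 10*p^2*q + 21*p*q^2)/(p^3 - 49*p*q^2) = (p - 3*q)/(p + 7*q)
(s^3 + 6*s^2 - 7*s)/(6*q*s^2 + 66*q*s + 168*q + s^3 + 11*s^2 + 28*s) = s*(s - 1)/(6*q*s + 24*q + s^2 + 4*s)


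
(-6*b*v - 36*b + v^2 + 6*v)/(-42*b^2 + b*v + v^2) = (v + 6)/(7*b + v)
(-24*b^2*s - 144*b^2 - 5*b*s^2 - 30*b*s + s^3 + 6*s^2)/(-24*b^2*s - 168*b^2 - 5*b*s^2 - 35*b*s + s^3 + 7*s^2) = (s + 6)/(s + 7)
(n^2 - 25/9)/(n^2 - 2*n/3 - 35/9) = (3*n - 5)/(3*n - 7)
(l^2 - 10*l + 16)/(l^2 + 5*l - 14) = (l - 8)/(l + 7)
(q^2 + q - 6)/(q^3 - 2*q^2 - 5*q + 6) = (q^2 + q - 6)/(q^3 - 2*q^2 - 5*q + 6)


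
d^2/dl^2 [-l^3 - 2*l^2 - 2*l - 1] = -6*l - 4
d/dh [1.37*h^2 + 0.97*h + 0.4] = 2.74*h + 0.97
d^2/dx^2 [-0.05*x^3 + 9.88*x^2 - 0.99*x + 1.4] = 19.76 - 0.3*x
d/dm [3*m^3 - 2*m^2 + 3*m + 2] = 9*m^2 - 4*m + 3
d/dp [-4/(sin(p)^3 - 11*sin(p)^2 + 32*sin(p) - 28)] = 4*(3*sin(p) - 16)*cos(p)/((sin(p) - 7)^2*(sin(p) - 2)^3)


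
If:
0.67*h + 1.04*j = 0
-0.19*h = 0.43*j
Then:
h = 0.00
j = 0.00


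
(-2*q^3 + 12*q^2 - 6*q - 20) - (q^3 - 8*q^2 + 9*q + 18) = -3*q^3 + 20*q^2 - 15*q - 38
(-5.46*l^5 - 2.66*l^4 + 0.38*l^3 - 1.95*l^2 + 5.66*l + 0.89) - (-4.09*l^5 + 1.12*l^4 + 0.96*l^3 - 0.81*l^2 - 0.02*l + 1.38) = -1.37*l^5 - 3.78*l^4 - 0.58*l^3 - 1.14*l^2 + 5.68*l - 0.49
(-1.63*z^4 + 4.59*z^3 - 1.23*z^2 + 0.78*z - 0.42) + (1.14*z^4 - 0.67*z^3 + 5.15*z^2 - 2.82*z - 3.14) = -0.49*z^4 + 3.92*z^3 + 3.92*z^2 - 2.04*z - 3.56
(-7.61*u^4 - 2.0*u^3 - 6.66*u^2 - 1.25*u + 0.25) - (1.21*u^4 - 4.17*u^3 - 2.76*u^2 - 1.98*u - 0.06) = -8.82*u^4 + 2.17*u^3 - 3.9*u^2 + 0.73*u + 0.31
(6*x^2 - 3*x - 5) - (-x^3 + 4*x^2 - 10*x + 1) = x^3 + 2*x^2 + 7*x - 6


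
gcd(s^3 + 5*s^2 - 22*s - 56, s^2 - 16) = s - 4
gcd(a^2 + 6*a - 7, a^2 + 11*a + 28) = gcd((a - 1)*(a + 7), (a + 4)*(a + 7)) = a + 7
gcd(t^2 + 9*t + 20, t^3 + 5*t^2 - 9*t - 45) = t + 5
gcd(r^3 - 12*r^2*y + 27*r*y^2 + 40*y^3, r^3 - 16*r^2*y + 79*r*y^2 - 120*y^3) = r^2 - 13*r*y + 40*y^2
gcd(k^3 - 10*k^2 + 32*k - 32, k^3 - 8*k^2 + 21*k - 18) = k - 2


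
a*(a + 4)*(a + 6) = a^3 + 10*a^2 + 24*a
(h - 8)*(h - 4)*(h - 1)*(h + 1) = h^4 - 12*h^3 + 31*h^2 + 12*h - 32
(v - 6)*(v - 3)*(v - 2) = v^3 - 11*v^2 + 36*v - 36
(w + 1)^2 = w^2 + 2*w + 1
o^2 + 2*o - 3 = (o - 1)*(o + 3)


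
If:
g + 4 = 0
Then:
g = -4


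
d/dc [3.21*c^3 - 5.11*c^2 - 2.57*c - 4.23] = 9.63*c^2 - 10.22*c - 2.57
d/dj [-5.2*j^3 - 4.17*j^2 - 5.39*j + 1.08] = -15.6*j^2 - 8.34*j - 5.39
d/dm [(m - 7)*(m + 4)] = 2*m - 3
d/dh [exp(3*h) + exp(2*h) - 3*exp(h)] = (3*exp(2*h) + 2*exp(h) - 3)*exp(h)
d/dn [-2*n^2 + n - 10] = 1 - 4*n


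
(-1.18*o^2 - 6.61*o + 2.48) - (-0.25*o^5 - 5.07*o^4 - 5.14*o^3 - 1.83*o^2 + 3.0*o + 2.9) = 0.25*o^5 + 5.07*o^4 + 5.14*o^3 + 0.65*o^2 - 9.61*o - 0.42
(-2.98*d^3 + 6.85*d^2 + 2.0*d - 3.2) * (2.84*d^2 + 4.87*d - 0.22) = -8.4632*d^5 + 4.9414*d^4 + 39.6951*d^3 - 0.854999999999999*d^2 - 16.024*d + 0.704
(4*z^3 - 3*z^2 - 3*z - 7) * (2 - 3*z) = -12*z^4 + 17*z^3 + 3*z^2 + 15*z - 14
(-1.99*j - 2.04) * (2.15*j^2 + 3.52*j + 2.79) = -4.2785*j^3 - 11.3908*j^2 - 12.7329*j - 5.6916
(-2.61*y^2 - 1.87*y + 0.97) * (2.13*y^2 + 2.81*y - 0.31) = -5.5593*y^4 - 11.3172*y^3 - 2.3795*y^2 + 3.3054*y - 0.3007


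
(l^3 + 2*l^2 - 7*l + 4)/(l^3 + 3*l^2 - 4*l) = (l - 1)/l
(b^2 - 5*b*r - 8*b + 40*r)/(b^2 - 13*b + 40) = (b - 5*r)/(b - 5)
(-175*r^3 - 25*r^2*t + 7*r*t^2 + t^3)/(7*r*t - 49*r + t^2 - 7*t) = (-25*r^2 + t^2)/(t - 7)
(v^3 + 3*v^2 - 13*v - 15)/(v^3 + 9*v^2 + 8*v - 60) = (v^2 - 2*v - 3)/(v^2 + 4*v - 12)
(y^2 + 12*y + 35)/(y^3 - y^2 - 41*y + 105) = (y + 5)/(y^2 - 8*y + 15)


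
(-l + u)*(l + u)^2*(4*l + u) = -4*l^4 - 5*l^3*u + 3*l^2*u^2 + 5*l*u^3 + u^4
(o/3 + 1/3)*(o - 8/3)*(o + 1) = o^3/3 - 2*o^2/9 - 13*o/9 - 8/9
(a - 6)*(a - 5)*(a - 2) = a^3 - 13*a^2 + 52*a - 60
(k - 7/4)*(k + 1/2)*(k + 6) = k^3 + 19*k^2/4 - 67*k/8 - 21/4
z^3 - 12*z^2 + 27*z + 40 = (z - 8)*(z - 5)*(z + 1)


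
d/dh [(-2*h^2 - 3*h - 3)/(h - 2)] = (-2*h^2 + 8*h + 9)/(h^2 - 4*h + 4)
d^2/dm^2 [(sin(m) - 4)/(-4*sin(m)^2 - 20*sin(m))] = (sin(m)^2 - 21*sin(m) - 62 - 76/sin(m) + 120/sin(m)^2 + 200/sin(m)^3)/(4*(sin(m) + 5)^3)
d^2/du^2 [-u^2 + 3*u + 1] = -2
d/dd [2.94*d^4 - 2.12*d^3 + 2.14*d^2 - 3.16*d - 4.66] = 11.76*d^3 - 6.36*d^2 + 4.28*d - 3.16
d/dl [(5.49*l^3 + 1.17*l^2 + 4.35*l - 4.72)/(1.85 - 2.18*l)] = (-23.9364*l^3 + 27.9189*l^2 + 4.329*l - 2.2421)/(4.7524*l^2 - 8.066*l + 3.4225)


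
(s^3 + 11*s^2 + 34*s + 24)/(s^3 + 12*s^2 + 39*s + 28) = (s + 6)/(s + 7)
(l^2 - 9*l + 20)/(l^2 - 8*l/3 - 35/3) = 3*(l - 4)/(3*l + 7)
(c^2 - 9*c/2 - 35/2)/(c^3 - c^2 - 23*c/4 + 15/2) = 2*(c - 7)/(2*c^2 - 7*c + 6)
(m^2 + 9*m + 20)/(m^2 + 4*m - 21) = (m^2 + 9*m + 20)/(m^2 + 4*m - 21)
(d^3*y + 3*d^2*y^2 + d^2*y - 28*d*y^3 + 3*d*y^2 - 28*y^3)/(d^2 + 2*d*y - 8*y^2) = y*(d^3 + 3*d^2*y + d^2 - 28*d*y^2 + 3*d*y - 28*y^2)/(d^2 + 2*d*y - 8*y^2)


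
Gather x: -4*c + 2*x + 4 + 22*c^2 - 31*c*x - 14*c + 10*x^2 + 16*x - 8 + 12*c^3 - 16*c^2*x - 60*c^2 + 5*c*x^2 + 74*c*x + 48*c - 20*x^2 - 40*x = 12*c^3 - 38*c^2 + 30*c + x^2*(5*c - 10) + x*(-16*c^2 + 43*c - 22) - 4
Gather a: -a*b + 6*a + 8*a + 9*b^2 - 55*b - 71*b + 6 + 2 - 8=a*(14 - b) + 9*b^2 - 126*b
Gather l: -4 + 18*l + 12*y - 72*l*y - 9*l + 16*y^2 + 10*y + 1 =l*(9 - 72*y) + 16*y^2 + 22*y - 3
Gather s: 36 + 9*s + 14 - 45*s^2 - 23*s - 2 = -45*s^2 - 14*s + 48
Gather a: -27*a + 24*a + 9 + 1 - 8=2 - 3*a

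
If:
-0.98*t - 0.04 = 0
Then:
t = -0.04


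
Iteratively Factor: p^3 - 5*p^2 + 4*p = (p - 1)*(p^2 - 4*p) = p*(p - 1)*(p - 4)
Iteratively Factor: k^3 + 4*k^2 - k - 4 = (k + 4)*(k^2 - 1) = (k + 1)*(k + 4)*(k - 1)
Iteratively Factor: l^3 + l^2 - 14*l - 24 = (l + 2)*(l^2 - l - 12) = (l + 2)*(l + 3)*(l - 4)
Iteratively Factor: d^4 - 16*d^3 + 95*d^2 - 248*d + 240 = (d - 4)*(d^3 - 12*d^2 + 47*d - 60) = (d - 5)*(d - 4)*(d^2 - 7*d + 12) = (d - 5)*(d - 4)*(d - 3)*(d - 4)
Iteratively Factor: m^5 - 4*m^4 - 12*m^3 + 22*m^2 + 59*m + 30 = (m + 1)*(m^4 - 5*m^3 - 7*m^2 + 29*m + 30) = (m - 5)*(m + 1)*(m^3 - 7*m - 6) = (m - 5)*(m + 1)^2*(m^2 - m - 6) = (m - 5)*(m - 3)*(m + 1)^2*(m + 2)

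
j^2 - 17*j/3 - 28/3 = (j - 7)*(j + 4/3)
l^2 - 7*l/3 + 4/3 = (l - 4/3)*(l - 1)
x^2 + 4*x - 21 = (x - 3)*(x + 7)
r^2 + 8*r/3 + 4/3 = (r + 2/3)*(r + 2)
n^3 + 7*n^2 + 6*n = n*(n + 1)*(n + 6)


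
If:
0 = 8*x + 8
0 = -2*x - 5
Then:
No Solution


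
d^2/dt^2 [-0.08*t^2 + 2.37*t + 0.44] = -0.160000000000000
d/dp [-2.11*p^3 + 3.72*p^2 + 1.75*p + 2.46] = -6.33*p^2 + 7.44*p + 1.75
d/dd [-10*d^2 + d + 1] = 1 - 20*d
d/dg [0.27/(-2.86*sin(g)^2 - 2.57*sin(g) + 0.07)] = (1.5444*sin(g) + 0.6939)*cos(g)/(2.86*sin(g)^2 + 2.57*sin(g) - 0.07)^2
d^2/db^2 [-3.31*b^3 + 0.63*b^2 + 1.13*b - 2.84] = 1.26 - 19.86*b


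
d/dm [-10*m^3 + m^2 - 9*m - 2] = -30*m^2 + 2*m - 9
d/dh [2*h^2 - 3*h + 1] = 4*h - 3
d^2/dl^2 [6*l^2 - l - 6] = 12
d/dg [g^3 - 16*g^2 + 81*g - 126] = 3*g^2 - 32*g + 81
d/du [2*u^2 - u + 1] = 4*u - 1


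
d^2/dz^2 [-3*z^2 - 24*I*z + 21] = -6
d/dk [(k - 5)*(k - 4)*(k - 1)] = 3*k^2 - 20*k + 29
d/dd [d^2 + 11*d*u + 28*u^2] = 2*d + 11*u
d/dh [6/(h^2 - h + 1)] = 6*(1 - 2*h)/(h^2 - h + 1)^2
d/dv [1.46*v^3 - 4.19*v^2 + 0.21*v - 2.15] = 4.38*v^2 - 8.38*v + 0.21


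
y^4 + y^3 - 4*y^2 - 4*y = y*(y - 2)*(y + 1)*(y + 2)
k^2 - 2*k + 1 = (k - 1)^2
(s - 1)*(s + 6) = s^2 + 5*s - 6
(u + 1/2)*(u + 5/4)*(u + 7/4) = u^3 + 7*u^2/2 + 59*u/16 + 35/32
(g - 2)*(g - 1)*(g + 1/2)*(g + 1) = g^4 - 3*g^3/2 - 2*g^2 + 3*g/2 + 1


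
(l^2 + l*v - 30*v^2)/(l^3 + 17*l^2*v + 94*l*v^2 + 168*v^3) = (l - 5*v)/(l^2 + 11*l*v + 28*v^2)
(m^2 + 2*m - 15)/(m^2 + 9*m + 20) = (m - 3)/(m + 4)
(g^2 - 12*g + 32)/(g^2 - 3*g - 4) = (g - 8)/(g + 1)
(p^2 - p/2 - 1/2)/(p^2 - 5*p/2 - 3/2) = (p - 1)/(p - 3)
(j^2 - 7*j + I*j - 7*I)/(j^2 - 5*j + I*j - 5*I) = (j - 7)/(j - 5)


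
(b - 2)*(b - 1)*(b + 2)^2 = b^4 + b^3 - 6*b^2 - 4*b + 8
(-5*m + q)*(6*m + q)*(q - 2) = -30*m^2*q + 60*m^2 + m*q^2 - 2*m*q + q^3 - 2*q^2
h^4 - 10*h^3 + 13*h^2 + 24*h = h*(h - 8)*(h - 3)*(h + 1)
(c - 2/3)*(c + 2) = c^2 + 4*c/3 - 4/3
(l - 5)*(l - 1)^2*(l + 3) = l^4 - 4*l^3 - 10*l^2 + 28*l - 15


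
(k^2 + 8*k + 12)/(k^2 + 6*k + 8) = (k + 6)/(k + 4)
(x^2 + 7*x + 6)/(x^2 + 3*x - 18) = (x + 1)/(x - 3)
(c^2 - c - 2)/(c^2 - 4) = (c + 1)/(c + 2)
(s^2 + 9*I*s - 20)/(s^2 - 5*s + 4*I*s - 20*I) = (s + 5*I)/(s - 5)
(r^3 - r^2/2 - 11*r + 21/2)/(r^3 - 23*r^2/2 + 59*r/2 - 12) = (2*r^2 + 5*r - 7)/(2*r^2 - 17*r + 8)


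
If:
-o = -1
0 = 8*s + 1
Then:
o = 1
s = -1/8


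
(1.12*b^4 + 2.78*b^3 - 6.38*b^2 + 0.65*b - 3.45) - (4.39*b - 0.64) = 1.12*b^4 + 2.78*b^3 - 6.38*b^2 - 3.74*b - 2.81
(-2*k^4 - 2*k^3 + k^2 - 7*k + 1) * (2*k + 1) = -4*k^5 - 6*k^4 - 13*k^2 - 5*k + 1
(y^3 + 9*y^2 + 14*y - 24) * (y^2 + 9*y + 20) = y^5 + 18*y^4 + 115*y^3 + 282*y^2 + 64*y - 480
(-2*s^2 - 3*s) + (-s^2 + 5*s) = -3*s^2 + 2*s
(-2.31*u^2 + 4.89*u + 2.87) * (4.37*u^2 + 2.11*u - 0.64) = -10.0947*u^4 + 16.4952*u^3 + 24.3382*u^2 + 2.9261*u - 1.8368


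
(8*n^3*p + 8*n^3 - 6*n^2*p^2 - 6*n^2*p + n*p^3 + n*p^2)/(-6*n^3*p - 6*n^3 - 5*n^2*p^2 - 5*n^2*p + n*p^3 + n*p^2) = (8*n^2 - 6*n*p + p^2)/(-6*n^2 - 5*n*p + p^2)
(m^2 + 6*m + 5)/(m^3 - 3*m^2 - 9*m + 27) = (m^2 + 6*m + 5)/(m^3 - 3*m^2 - 9*m + 27)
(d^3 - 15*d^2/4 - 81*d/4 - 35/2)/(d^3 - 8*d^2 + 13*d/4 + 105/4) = (4*d^2 + 13*d + 10)/(4*d^2 - 4*d - 15)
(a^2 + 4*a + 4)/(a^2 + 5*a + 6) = (a + 2)/(a + 3)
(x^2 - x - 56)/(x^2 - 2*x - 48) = (x + 7)/(x + 6)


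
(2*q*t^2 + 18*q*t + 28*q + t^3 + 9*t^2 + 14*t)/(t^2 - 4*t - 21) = (2*q*t^2 + 18*q*t + 28*q + t^3 + 9*t^2 + 14*t)/(t^2 - 4*t - 21)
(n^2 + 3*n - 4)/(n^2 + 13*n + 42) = (n^2 + 3*n - 4)/(n^2 + 13*n + 42)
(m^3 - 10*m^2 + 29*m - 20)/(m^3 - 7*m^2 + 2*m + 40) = (m - 1)/(m + 2)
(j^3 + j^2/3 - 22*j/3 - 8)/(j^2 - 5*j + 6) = (3*j^2 + 10*j + 8)/(3*(j - 2))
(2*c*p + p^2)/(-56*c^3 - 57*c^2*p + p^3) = p*(2*c + p)/(-56*c^3 - 57*c^2*p + p^3)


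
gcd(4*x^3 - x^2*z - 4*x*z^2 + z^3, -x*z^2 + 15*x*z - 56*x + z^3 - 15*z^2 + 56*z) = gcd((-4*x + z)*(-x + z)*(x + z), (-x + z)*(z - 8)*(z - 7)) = x - z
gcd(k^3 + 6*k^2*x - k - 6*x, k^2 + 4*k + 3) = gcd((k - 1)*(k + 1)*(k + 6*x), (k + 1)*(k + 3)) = k + 1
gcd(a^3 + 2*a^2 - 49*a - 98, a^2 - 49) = a^2 - 49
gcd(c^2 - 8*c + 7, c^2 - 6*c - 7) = c - 7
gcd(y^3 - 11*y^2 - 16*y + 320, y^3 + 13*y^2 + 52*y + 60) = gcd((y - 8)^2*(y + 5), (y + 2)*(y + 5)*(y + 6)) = y + 5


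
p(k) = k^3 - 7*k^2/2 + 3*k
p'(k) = 3*k^2 - 7*k + 3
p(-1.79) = -22.32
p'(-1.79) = 25.14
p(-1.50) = -15.75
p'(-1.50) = 20.25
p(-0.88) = -6.03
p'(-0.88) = 11.48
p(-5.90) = -344.91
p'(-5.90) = 148.73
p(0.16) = 0.39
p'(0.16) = 1.96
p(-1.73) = -20.84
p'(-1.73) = 24.09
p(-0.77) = -4.84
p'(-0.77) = 10.17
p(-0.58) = -3.11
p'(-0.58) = 8.07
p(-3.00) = -67.50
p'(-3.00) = 51.00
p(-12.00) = -2268.00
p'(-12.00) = 519.00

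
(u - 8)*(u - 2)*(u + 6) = u^3 - 4*u^2 - 44*u + 96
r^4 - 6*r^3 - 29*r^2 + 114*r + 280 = (r - 7)*(r - 5)*(r + 2)*(r + 4)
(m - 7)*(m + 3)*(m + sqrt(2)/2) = m^3 - 4*m^2 + sqrt(2)*m^2/2 - 21*m - 2*sqrt(2)*m - 21*sqrt(2)/2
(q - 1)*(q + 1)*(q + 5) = q^3 + 5*q^2 - q - 5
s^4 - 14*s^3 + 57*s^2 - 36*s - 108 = (s - 6)^2*(s - 3)*(s + 1)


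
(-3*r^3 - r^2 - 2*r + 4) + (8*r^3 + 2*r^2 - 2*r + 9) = 5*r^3 + r^2 - 4*r + 13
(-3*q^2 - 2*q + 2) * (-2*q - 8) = 6*q^3 + 28*q^2 + 12*q - 16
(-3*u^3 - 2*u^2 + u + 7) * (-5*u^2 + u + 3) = 15*u^5 + 7*u^4 - 16*u^3 - 40*u^2 + 10*u + 21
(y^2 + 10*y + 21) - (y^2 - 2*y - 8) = 12*y + 29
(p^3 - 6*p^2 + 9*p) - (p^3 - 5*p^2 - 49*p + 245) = -p^2 + 58*p - 245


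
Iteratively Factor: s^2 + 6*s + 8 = (s + 4)*(s + 2)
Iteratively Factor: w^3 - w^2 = (w - 1)*(w^2) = w*(w - 1)*(w)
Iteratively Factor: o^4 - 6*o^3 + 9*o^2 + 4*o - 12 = (o - 3)*(o^3 - 3*o^2 + 4) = (o - 3)*(o - 2)*(o^2 - o - 2) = (o - 3)*(o - 2)^2*(o + 1)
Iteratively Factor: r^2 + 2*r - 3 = (r - 1)*(r + 3)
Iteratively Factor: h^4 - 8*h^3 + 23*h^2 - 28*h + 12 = (h - 2)*(h^3 - 6*h^2 + 11*h - 6) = (h - 2)^2*(h^2 - 4*h + 3) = (h - 2)^2*(h - 1)*(h - 3)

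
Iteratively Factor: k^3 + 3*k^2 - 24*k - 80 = (k + 4)*(k^2 - k - 20) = (k - 5)*(k + 4)*(k + 4)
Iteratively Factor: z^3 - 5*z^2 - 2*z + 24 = (z - 3)*(z^2 - 2*z - 8) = (z - 4)*(z - 3)*(z + 2)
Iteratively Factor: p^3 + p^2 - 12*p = (p)*(p^2 + p - 12) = p*(p + 4)*(p - 3)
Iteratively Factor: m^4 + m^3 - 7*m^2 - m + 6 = (m - 2)*(m^3 + 3*m^2 - m - 3) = (m - 2)*(m + 1)*(m^2 + 2*m - 3) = (m - 2)*(m - 1)*(m + 1)*(m + 3)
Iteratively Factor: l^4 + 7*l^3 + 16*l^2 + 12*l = (l + 2)*(l^3 + 5*l^2 + 6*l) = (l + 2)^2*(l^2 + 3*l) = (l + 2)^2*(l + 3)*(l)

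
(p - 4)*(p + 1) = p^2 - 3*p - 4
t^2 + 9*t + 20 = (t + 4)*(t + 5)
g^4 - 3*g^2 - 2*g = g*(g - 2)*(g + 1)^2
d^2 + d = d*(d + 1)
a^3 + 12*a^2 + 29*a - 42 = (a - 1)*(a + 6)*(a + 7)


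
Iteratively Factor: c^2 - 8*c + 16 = (c - 4)*(c - 4)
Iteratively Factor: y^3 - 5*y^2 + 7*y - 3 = (y - 1)*(y^2 - 4*y + 3) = (y - 1)^2*(y - 3)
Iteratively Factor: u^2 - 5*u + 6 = (u - 2)*(u - 3)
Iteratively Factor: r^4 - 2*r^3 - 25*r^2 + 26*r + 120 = (r + 2)*(r^3 - 4*r^2 - 17*r + 60) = (r - 3)*(r + 2)*(r^2 - r - 20) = (r - 3)*(r + 2)*(r + 4)*(r - 5)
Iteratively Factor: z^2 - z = (z)*(z - 1)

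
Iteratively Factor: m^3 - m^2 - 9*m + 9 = (m - 3)*(m^2 + 2*m - 3) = (m - 3)*(m + 3)*(m - 1)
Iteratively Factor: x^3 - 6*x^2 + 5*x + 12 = (x - 3)*(x^2 - 3*x - 4) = (x - 3)*(x + 1)*(x - 4)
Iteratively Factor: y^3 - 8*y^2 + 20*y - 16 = (y - 4)*(y^2 - 4*y + 4) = (y - 4)*(y - 2)*(y - 2)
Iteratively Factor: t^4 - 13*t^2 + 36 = (t - 3)*(t^3 + 3*t^2 - 4*t - 12) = (t - 3)*(t - 2)*(t^2 + 5*t + 6) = (t - 3)*(t - 2)*(t + 3)*(t + 2)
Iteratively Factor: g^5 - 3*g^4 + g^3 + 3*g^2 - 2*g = (g - 1)*(g^4 - 2*g^3 - g^2 + 2*g) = (g - 1)*(g + 1)*(g^3 - 3*g^2 + 2*g) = g*(g - 1)*(g + 1)*(g^2 - 3*g + 2) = g*(g - 1)^2*(g + 1)*(g - 2)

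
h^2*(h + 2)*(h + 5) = h^4 + 7*h^3 + 10*h^2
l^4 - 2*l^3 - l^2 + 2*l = l*(l - 2)*(l - 1)*(l + 1)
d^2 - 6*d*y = d*(d - 6*y)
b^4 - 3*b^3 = b^3*(b - 3)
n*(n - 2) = n^2 - 2*n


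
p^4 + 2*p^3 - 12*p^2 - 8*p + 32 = (p - 2)^2*(p + 2)*(p + 4)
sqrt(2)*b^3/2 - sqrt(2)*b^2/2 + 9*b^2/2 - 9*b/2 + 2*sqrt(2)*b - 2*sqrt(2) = (b - 1)*(b + 4*sqrt(2))*(sqrt(2)*b/2 + 1/2)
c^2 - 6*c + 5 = (c - 5)*(c - 1)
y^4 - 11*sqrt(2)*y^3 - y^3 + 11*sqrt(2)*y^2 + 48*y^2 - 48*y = y*(y - 1)*(y - 8*sqrt(2))*(y - 3*sqrt(2))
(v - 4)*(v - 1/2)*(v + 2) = v^3 - 5*v^2/2 - 7*v + 4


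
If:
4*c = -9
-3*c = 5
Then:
No Solution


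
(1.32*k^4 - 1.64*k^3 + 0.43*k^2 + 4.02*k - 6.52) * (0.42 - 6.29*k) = -8.3028*k^5 + 10.87*k^4 - 3.3935*k^3 - 25.1052*k^2 + 42.6992*k - 2.7384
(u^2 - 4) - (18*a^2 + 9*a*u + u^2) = -18*a^2 - 9*a*u - 4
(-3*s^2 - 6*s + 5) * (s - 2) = -3*s^3 + 17*s - 10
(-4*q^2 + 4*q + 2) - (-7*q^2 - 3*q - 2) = 3*q^2 + 7*q + 4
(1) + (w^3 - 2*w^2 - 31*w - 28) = w^3 - 2*w^2 - 31*w - 27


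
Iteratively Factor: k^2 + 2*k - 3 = (k + 3)*(k - 1)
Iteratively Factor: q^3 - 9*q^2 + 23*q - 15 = (q - 5)*(q^2 - 4*q + 3) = (q - 5)*(q - 1)*(q - 3)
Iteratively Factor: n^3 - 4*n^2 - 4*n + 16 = (n - 4)*(n^2 - 4) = (n - 4)*(n - 2)*(n + 2)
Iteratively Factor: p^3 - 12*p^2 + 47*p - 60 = (p - 4)*(p^2 - 8*p + 15) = (p - 5)*(p - 4)*(p - 3)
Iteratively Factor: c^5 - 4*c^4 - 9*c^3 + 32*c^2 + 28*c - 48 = (c - 3)*(c^4 - c^3 - 12*c^2 - 4*c + 16) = (c - 3)*(c - 1)*(c^3 - 12*c - 16) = (c - 3)*(c - 1)*(c + 2)*(c^2 - 2*c - 8) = (c - 4)*(c - 3)*(c - 1)*(c + 2)*(c + 2)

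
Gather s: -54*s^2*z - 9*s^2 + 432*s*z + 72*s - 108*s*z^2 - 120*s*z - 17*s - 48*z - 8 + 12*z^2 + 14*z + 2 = s^2*(-54*z - 9) + s*(-108*z^2 + 312*z + 55) + 12*z^2 - 34*z - 6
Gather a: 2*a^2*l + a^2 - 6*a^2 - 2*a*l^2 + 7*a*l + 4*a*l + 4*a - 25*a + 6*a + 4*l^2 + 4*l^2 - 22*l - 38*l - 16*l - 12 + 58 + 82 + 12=a^2*(2*l - 5) + a*(-2*l^2 + 11*l - 15) + 8*l^2 - 76*l + 140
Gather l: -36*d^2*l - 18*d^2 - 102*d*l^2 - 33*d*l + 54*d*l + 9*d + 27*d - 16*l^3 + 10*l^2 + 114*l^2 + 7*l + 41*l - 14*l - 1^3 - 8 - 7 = -18*d^2 + 36*d - 16*l^3 + l^2*(124 - 102*d) + l*(-36*d^2 + 21*d + 34) - 16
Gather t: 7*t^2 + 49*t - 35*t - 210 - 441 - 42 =7*t^2 + 14*t - 693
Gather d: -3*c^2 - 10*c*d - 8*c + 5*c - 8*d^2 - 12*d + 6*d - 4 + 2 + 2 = -3*c^2 - 3*c - 8*d^2 + d*(-10*c - 6)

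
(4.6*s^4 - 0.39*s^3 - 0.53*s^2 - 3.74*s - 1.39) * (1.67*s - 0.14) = 7.682*s^5 - 1.2953*s^4 - 0.8305*s^3 - 6.1716*s^2 - 1.7977*s + 0.1946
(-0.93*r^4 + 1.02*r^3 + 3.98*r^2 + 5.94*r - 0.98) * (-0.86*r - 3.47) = 0.7998*r^5 + 2.3499*r^4 - 6.9622*r^3 - 18.919*r^2 - 19.769*r + 3.4006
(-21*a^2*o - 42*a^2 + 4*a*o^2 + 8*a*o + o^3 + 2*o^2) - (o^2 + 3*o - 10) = -21*a^2*o - 42*a^2 + 4*a*o^2 + 8*a*o + o^3 + o^2 - 3*o + 10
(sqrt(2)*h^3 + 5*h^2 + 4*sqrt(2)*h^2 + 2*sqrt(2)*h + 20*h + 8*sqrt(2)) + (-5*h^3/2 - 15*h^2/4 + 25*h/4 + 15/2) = -5*h^3/2 + sqrt(2)*h^3 + 5*h^2/4 + 4*sqrt(2)*h^2 + 2*sqrt(2)*h + 105*h/4 + 15/2 + 8*sqrt(2)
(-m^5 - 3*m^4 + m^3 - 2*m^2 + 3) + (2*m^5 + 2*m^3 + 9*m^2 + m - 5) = m^5 - 3*m^4 + 3*m^3 + 7*m^2 + m - 2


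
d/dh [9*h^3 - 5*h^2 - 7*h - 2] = 27*h^2 - 10*h - 7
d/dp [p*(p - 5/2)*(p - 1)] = 3*p^2 - 7*p + 5/2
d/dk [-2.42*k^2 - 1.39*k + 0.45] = -4.84*k - 1.39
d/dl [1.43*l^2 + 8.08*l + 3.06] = 2.86*l + 8.08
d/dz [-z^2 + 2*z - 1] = 2 - 2*z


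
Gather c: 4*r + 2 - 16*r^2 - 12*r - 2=-16*r^2 - 8*r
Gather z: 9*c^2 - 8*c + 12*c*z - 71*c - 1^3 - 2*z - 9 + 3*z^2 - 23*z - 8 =9*c^2 - 79*c + 3*z^2 + z*(12*c - 25) - 18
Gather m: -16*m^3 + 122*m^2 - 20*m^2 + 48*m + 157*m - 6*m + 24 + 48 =-16*m^3 + 102*m^2 + 199*m + 72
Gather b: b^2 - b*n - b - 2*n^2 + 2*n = b^2 + b*(-n - 1) - 2*n^2 + 2*n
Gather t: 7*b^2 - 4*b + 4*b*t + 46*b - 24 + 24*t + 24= 7*b^2 + 42*b + t*(4*b + 24)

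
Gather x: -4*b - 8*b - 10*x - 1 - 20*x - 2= -12*b - 30*x - 3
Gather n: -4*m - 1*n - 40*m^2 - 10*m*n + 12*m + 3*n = -40*m^2 + 8*m + n*(2 - 10*m)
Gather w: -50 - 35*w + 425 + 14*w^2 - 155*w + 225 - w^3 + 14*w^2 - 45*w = -w^3 + 28*w^2 - 235*w + 600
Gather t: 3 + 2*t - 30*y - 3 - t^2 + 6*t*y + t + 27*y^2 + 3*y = -t^2 + t*(6*y + 3) + 27*y^2 - 27*y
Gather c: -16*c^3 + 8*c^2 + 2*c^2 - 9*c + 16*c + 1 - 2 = -16*c^3 + 10*c^2 + 7*c - 1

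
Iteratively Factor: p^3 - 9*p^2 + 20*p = (p)*(p^2 - 9*p + 20) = p*(p - 4)*(p - 5)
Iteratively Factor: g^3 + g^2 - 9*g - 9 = (g + 3)*(g^2 - 2*g - 3) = (g - 3)*(g + 3)*(g + 1)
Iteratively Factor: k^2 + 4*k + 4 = (k + 2)*(k + 2)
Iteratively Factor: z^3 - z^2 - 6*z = (z)*(z^2 - z - 6) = z*(z - 3)*(z + 2)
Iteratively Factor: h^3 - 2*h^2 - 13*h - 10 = (h + 1)*(h^2 - 3*h - 10) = (h - 5)*(h + 1)*(h + 2)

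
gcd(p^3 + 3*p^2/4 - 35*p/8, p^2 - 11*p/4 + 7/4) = p - 7/4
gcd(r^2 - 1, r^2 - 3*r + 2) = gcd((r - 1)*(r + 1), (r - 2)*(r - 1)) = r - 1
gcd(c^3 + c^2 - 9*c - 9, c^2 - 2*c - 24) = 1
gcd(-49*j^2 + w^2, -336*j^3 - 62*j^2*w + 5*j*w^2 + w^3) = 7*j + w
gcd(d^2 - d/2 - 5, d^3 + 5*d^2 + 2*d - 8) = d + 2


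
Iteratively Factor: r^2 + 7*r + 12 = (r + 4)*(r + 3)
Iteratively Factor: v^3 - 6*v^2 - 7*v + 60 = (v + 3)*(v^2 - 9*v + 20) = (v - 5)*(v + 3)*(v - 4)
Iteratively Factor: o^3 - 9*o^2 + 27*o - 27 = (o - 3)*(o^2 - 6*o + 9) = (o - 3)^2*(o - 3)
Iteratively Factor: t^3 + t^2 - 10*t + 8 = (t - 2)*(t^2 + 3*t - 4) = (t - 2)*(t + 4)*(t - 1)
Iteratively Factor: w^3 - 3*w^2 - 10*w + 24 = (w - 2)*(w^2 - w - 12) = (w - 4)*(w - 2)*(w + 3)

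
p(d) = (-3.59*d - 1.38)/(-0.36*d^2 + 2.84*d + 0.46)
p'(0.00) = 10.72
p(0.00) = -3.00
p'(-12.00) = -0.02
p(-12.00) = -0.49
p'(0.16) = 2.53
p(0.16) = -2.16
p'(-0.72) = 0.74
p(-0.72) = -0.68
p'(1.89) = -0.20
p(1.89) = -1.80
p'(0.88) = 0.05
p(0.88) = -1.69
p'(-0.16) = 183067.46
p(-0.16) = 222.79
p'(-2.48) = -0.04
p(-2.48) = -0.86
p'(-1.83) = -0.01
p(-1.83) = -0.87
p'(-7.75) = -0.04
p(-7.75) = -0.61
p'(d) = (-3.59*d - 1.38)*(0.72*d - 2.84)/(-0.36*d^2 + 2.84*d + 0.46)^2 - 3.59/(-0.36*d^2 + 2.84*d + 0.46)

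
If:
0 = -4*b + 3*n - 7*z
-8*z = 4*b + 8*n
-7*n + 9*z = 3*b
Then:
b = 0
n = 0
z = 0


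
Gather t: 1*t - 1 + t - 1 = 2*t - 2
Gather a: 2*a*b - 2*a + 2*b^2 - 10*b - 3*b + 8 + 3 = a*(2*b - 2) + 2*b^2 - 13*b + 11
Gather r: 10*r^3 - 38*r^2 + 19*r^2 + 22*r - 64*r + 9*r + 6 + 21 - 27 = 10*r^3 - 19*r^2 - 33*r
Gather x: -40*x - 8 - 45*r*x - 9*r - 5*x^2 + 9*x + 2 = -9*r - 5*x^2 + x*(-45*r - 31) - 6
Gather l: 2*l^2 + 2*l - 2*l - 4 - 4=2*l^2 - 8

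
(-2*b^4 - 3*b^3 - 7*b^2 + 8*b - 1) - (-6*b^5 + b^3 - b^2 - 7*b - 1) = 6*b^5 - 2*b^4 - 4*b^3 - 6*b^2 + 15*b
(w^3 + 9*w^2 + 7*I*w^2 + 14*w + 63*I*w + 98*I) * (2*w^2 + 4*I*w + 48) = 2*w^5 + 18*w^4 + 18*I*w^4 + 48*w^3 + 162*I*w^3 + 180*w^2 + 588*I*w^2 + 280*w + 3024*I*w + 4704*I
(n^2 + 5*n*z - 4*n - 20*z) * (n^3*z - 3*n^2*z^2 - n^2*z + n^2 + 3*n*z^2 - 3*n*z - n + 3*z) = n^5*z + 2*n^4*z^2 - 5*n^4*z + n^4 - 15*n^3*z^3 - 10*n^3*z^2 + 6*n^3*z - 5*n^3 + 75*n^2*z^3 - 7*n^2*z^2 - 10*n^2*z + 4*n^2 - 60*n*z^3 + 75*n*z^2 + 8*n*z - 60*z^2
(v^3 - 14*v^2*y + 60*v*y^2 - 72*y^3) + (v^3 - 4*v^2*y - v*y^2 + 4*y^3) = 2*v^3 - 18*v^2*y + 59*v*y^2 - 68*y^3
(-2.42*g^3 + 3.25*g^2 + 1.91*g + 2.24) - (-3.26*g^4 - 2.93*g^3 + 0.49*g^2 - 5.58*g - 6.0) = 3.26*g^4 + 0.51*g^3 + 2.76*g^2 + 7.49*g + 8.24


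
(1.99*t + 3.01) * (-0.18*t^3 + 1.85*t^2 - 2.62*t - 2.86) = -0.3582*t^4 + 3.1397*t^3 + 0.3547*t^2 - 13.5776*t - 8.6086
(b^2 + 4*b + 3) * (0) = 0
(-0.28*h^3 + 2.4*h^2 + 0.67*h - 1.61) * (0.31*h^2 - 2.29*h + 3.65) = -0.0868*h^5 + 1.3852*h^4 - 6.3103*h^3 + 6.7266*h^2 + 6.1324*h - 5.8765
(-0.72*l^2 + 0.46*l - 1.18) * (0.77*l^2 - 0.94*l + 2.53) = -0.5544*l^4 + 1.031*l^3 - 3.1626*l^2 + 2.273*l - 2.9854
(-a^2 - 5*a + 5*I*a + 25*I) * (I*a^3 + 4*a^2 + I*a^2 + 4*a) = -I*a^5 - 9*a^4 - 6*I*a^4 - 54*a^3 + 15*I*a^3 - 45*a^2 + 120*I*a^2 + 100*I*a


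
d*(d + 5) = d^2 + 5*d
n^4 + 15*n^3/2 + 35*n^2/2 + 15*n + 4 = (n + 1/2)*(n + 1)*(n + 2)*(n + 4)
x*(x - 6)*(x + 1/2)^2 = x^4 - 5*x^3 - 23*x^2/4 - 3*x/2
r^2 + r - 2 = (r - 1)*(r + 2)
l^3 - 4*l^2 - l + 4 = (l - 4)*(l - 1)*(l + 1)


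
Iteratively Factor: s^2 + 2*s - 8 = (s - 2)*(s + 4)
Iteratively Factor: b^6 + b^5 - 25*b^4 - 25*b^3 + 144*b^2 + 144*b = (b)*(b^5 + b^4 - 25*b^3 - 25*b^2 + 144*b + 144) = b*(b + 4)*(b^4 - 3*b^3 - 13*b^2 + 27*b + 36) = b*(b - 3)*(b + 4)*(b^3 - 13*b - 12) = b*(b - 3)*(b + 1)*(b + 4)*(b^2 - b - 12) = b*(b - 3)*(b + 1)*(b + 3)*(b + 4)*(b - 4)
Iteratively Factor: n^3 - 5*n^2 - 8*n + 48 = (n - 4)*(n^2 - n - 12) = (n - 4)^2*(n + 3)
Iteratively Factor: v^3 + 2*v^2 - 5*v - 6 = (v + 3)*(v^2 - v - 2) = (v + 1)*(v + 3)*(v - 2)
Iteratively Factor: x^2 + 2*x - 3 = (x - 1)*(x + 3)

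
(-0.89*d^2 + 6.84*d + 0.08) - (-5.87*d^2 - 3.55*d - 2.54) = 4.98*d^2 + 10.39*d + 2.62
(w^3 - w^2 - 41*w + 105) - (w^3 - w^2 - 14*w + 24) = 81 - 27*w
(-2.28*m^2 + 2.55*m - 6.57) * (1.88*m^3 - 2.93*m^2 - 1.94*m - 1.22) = -4.2864*m^5 + 11.4744*m^4 - 15.3999*m^3 + 17.0847*m^2 + 9.6348*m + 8.0154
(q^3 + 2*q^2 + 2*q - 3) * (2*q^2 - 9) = 2*q^5 + 4*q^4 - 5*q^3 - 24*q^2 - 18*q + 27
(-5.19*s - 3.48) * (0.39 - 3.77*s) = 19.5663*s^2 + 11.0955*s - 1.3572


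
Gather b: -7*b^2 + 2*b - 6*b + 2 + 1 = -7*b^2 - 4*b + 3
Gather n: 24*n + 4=24*n + 4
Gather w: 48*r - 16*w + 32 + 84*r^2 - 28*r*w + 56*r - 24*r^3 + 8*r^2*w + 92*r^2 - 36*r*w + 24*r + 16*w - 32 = -24*r^3 + 176*r^2 + 128*r + w*(8*r^2 - 64*r)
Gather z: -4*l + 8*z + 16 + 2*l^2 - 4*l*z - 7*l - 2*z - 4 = 2*l^2 - 11*l + z*(6 - 4*l) + 12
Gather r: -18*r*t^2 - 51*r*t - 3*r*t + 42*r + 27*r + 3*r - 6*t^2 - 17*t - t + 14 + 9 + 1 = r*(-18*t^2 - 54*t + 72) - 6*t^2 - 18*t + 24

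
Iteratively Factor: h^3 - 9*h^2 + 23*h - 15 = (h - 5)*(h^2 - 4*h + 3) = (h - 5)*(h - 1)*(h - 3)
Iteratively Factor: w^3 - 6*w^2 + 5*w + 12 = (w - 4)*(w^2 - 2*w - 3) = (w - 4)*(w - 3)*(w + 1)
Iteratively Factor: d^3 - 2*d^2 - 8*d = (d - 4)*(d^2 + 2*d) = d*(d - 4)*(d + 2)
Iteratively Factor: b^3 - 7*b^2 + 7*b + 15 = (b + 1)*(b^2 - 8*b + 15) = (b - 3)*(b + 1)*(b - 5)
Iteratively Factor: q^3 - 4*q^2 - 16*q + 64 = (q - 4)*(q^2 - 16) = (q - 4)^2*(q + 4)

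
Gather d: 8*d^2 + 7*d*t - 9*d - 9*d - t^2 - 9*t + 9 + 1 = 8*d^2 + d*(7*t - 18) - t^2 - 9*t + 10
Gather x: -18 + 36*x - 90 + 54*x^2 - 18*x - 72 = 54*x^2 + 18*x - 180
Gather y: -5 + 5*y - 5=5*y - 10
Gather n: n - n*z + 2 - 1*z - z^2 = n*(1 - z) - z^2 - z + 2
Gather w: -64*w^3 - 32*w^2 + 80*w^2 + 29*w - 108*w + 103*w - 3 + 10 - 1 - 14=-64*w^3 + 48*w^2 + 24*w - 8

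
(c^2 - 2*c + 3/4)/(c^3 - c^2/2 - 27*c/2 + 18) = (c - 1/2)/(c^2 + c - 12)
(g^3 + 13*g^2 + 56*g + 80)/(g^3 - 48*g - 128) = (g + 5)/(g - 8)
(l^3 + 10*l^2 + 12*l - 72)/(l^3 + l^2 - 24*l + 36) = (l + 6)/(l - 3)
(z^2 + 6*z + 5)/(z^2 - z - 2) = (z + 5)/(z - 2)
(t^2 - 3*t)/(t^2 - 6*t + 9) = t/(t - 3)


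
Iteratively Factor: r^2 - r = (r)*(r - 1)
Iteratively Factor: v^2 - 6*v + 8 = (v - 2)*(v - 4)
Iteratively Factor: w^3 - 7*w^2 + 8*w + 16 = (w - 4)*(w^2 - 3*w - 4) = (w - 4)^2*(w + 1)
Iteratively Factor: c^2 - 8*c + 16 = (c - 4)*(c - 4)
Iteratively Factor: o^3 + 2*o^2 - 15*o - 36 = (o - 4)*(o^2 + 6*o + 9) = (o - 4)*(o + 3)*(o + 3)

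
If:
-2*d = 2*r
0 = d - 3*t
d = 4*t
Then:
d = 0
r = 0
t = 0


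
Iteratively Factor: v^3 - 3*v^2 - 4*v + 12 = (v - 2)*(v^2 - v - 6) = (v - 2)*(v + 2)*(v - 3)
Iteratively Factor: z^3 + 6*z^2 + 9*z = (z + 3)*(z^2 + 3*z) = z*(z + 3)*(z + 3)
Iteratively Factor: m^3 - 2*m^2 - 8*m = (m - 4)*(m^2 + 2*m) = (m - 4)*(m + 2)*(m)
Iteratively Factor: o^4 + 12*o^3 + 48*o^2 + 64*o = (o + 4)*(o^3 + 8*o^2 + 16*o) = (o + 4)^2*(o^2 + 4*o) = o*(o + 4)^2*(o + 4)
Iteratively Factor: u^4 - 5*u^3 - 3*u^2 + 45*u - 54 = (u + 3)*(u^3 - 8*u^2 + 21*u - 18) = (u - 3)*(u + 3)*(u^2 - 5*u + 6) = (u - 3)^2*(u + 3)*(u - 2)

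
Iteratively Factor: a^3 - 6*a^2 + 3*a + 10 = (a - 5)*(a^2 - a - 2) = (a - 5)*(a - 2)*(a + 1)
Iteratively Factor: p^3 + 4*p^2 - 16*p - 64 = (p + 4)*(p^2 - 16) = (p - 4)*(p + 4)*(p + 4)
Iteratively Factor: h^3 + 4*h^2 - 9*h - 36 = (h + 3)*(h^2 + h - 12) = (h + 3)*(h + 4)*(h - 3)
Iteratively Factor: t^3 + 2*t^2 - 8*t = (t + 4)*(t^2 - 2*t) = (t - 2)*(t + 4)*(t)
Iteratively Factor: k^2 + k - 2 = (k - 1)*(k + 2)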